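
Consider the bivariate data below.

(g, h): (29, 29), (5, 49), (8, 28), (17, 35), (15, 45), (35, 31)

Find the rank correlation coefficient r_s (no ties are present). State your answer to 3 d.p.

-0.371

Rank g: 5, 1, 2, 4, 3, 6
Rank h: 2, 6, 1, 4, 5, 3
d = rank(g) − rank(h): 3, -5, 1, 0, -2, 3; Σd² = 48
ρ = 1 − 6Σd² / [n(n²−1)] = 1 − 6×48 / (6×35) = 1 − 288/210 ≈ -0.371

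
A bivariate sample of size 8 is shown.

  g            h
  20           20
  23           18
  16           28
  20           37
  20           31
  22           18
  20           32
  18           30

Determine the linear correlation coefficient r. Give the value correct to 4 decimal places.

n = 8, Σg = 159, Σh = 214, Σg² = 3193, Σh² = 6086, Σgh = 4198
nΣgh − ΣgΣh = 33584 − 34026 = -442
nΣg² − (Σg)² = 25544 − 25281 = 263; nΣh² − (Σh)² = 48688 − 45796 = 2892
r = -442 / √(263 × 2892) = -442 / 872.1216 ≈ -0.5068

-0.5068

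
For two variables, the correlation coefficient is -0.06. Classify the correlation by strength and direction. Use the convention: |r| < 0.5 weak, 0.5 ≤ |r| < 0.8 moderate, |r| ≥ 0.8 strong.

weak negative

r = -0.06 < 0 so the relationship is negative.
|r| = 0.06, which falls in the weak range.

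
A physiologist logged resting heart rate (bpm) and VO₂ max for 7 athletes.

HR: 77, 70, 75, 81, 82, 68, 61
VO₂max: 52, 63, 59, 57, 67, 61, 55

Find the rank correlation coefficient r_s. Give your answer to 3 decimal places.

0.214

Rank HR: 5, 3, 4, 6, 7, 2, 1
Rank VO₂max: 1, 6, 4, 3, 7, 5, 2
d = rank(HR) − rank(VO₂max): 4, -3, 0, 3, 0, -3, -1; Σd² = 44
ρ = 1 − 6Σd² / [n(n²−1)] = 1 − 6×44 / (7×48) = 1 − 264/336 ≈ 0.214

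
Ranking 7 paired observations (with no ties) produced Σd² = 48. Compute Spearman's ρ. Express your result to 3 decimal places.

ρ = 1 − 6Σd² / [n(n²−1)] = 1 − 6×48 / (7×48)
  = 1 − 288/336 = 1 − 0.8571 ≈ 0.143

0.143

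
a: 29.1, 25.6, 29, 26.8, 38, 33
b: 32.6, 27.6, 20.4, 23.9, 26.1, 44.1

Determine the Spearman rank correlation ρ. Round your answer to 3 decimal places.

0.314

Rank a: 4, 1, 3, 2, 6, 5
Rank b: 5, 4, 1, 2, 3, 6
d = rank(a) − rank(b): -1, -3, 2, 0, 3, -1; Σd² = 24
ρ = 1 − 6Σd² / [n(n²−1)] = 1 − 6×24 / (6×35) = 1 − 144/210 ≈ 0.314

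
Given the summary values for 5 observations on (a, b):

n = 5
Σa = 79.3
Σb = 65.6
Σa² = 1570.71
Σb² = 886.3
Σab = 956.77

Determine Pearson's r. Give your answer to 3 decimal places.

-0.934

r = (nΣab − ΣaΣb) / √[(nΣa² − (Σa)²)(nΣb² − (Σb)²)]
Numerator: 5×956.77 − 79.3×65.6 = -418.23
Denominator: √[(7853.55 − 6288.49)(4431.5 − 4303.36)] = √[1565.06 × 128.14] = 447.8245
r = -418.23 / 447.8245 ≈ -0.934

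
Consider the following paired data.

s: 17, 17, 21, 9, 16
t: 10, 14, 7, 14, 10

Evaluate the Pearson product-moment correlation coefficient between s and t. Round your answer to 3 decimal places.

-0.746

n = 5, Σs = 80, Σt = 55, Σs² = 1356, Σt² = 641, Σst = 841
nΣst − ΣsΣt = 4205 − 4400 = -195
nΣs² − (Σs)² = 6780 − 6400 = 380; nΣt² − (Σt)² = 3205 − 3025 = 180
r = -195 / √(380 × 180) = -195 / 261.5339 ≈ -0.746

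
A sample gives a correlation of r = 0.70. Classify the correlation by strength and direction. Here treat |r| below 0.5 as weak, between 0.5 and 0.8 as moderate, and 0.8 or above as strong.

r = 0.70 > 0 so the relationship is positive.
|r| = 0.70, which falls in the moderate range.

moderate positive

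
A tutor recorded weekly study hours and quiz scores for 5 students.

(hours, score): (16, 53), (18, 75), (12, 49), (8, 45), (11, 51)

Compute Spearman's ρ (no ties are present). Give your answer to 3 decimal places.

0.900

Rank hours: 4, 5, 3, 1, 2
Rank score: 4, 5, 2, 1, 3
d = rank(hours) − rank(score): 0, 0, 1, 0, -1; Σd² = 2
ρ = 1 − 6Σd² / [n(n²−1)] = 1 − 6×2 / (5×24) = 1 − 12/120 ≈ 0.900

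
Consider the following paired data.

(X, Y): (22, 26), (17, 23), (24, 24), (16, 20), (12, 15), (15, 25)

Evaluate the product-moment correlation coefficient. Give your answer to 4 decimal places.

n = 6, ΣX = 106, ΣY = 133, ΣX² = 1974, ΣY² = 3031, ΣXY = 2414
nΣXY − ΣXΣY = 14484 − 14098 = 386
nΣX² − (ΣX)² = 11844 − 11236 = 608; nΣY² − (ΣY)² = 18186 − 17689 = 497
r = 386 / √(608 × 497) = 386 / 549.7054 ≈ 0.7022

0.7022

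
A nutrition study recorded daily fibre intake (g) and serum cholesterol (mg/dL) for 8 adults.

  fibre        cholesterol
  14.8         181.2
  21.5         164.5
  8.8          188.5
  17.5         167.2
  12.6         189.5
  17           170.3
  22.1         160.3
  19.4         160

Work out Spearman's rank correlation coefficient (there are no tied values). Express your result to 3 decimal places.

Rank fibre: 3, 7, 1, 5, 2, 4, 8, 6
Rank cholesterol: 6, 3, 7, 4, 8, 5, 2, 1
d = rank(fibre) − rank(cholesterol): -3, 4, -6, 1, -6, -1, 6, 5; Σd² = 160
ρ = 1 − 6Σd² / [n(n²−1)] = 1 − 6×160 / (8×63) = 1 − 960/504 ≈ -0.905

-0.905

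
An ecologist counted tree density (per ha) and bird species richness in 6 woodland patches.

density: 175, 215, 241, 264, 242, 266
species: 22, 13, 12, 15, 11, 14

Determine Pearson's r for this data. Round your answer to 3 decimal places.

-0.682

n = 6, Σx = 1403, Σy = 87, Σx² = 333947, Σy² = 1339, Σxy = 19883
nΣxy − ΣxΣy = 119298 − 122061 = -2763
nΣx² − (Σx)² = 2003682 − 1968409 = 35273; nΣy² − (Σy)² = 8034 − 7569 = 465
r = -2763 / √(35273 × 465) = -2763 / 4049.9315 ≈ -0.682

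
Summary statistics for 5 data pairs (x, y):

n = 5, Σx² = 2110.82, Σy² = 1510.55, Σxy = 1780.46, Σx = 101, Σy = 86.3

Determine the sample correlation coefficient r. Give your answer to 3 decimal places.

0.966

r = (nΣxy − ΣxΣy) / √[(nΣx² − (Σx)²)(nΣy² − (Σy)²)]
Numerator: 5×1780.46 − 101×86.3 = 186
Denominator: √[(10554.1 − 10201)(7552.75 − 7447.69)] = √[353.1 × 105.06] = 192.6050
r = 186 / 192.6050 ≈ 0.966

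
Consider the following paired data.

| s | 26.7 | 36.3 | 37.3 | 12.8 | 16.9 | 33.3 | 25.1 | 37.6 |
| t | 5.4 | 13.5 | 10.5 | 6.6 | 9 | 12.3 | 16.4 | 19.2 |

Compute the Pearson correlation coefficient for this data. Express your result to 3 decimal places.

0.573

n = 8, Σs = 226, Σt = 92.9, Σs² = 7023.98, Σt² = 1235.11, Σst = 2805.61
nΣst − ΣsΣt = 22444.88 − 20995.4 = 1449.48
nΣs² − (Σs)² = 56191.84 − 51076 = 5115.84; nΣt² − (Σt)² = 9880.88 − 8630.41 = 1250.47
r = 1449.48 / √(5115.84 × 1250.47) = 1449.48 / 2529.2695 ≈ 0.573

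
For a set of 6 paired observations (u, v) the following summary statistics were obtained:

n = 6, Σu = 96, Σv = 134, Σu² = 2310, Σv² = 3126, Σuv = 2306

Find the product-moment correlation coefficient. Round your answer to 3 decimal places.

r = (nΣuv − ΣuΣv) / √[(nΣu² − (Σu)²)(nΣv² − (Σv)²)]
Numerator: 6×2306 − 96×134 = 972
Denominator: √[(13860 − 9216)(18756 − 17956)] = √[4644 × 800] = 1927.4854
r = 972 / 1927.4854 ≈ 0.504

0.504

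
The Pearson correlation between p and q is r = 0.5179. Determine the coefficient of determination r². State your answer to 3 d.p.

0.268

r² = (0.5179)² = 0.268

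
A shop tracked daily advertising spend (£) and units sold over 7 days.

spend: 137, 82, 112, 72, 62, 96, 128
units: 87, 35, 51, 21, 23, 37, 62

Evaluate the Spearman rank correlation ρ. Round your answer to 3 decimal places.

0.964

Rank spend: 7, 3, 5, 2, 1, 4, 6
Rank units: 7, 3, 5, 1, 2, 4, 6
d = rank(spend) − rank(units): 0, 0, 0, 1, -1, 0, 0; Σd² = 2
ρ = 1 − 6Σd² / [n(n²−1)] = 1 − 6×2 / (7×48) = 1 − 12/336 ≈ 0.964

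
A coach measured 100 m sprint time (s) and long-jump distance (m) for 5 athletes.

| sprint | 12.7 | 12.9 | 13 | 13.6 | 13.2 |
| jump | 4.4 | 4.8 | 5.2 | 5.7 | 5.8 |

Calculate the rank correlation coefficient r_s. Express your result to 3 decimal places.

0.900

Rank sprint: 1, 2, 3, 5, 4
Rank jump: 1, 2, 3, 4, 5
d = rank(sprint) − rank(jump): 0, 0, 0, 1, -1; Σd² = 2
ρ = 1 − 6Σd² / [n(n²−1)] = 1 − 6×2 / (5×24) = 1 − 12/120 ≈ 0.900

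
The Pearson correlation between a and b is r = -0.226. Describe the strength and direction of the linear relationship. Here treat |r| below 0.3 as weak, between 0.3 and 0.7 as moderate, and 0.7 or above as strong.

r = -0.226 < 0 so the relationship is negative.
|r| = 0.226, which falls in the weak range.

weak negative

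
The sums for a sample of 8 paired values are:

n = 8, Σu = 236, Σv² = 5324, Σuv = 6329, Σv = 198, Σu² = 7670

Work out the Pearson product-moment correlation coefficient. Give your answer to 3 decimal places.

0.891

r = (nΣuv − ΣuΣv) / √[(nΣu² − (Σu)²)(nΣv² − (Σv)²)]
Numerator: 8×6329 − 236×198 = 3904
Denominator: √[(61360 − 55696)(42592 − 39204)] = √[5664 × 3388] = 4380.5972
r = 3904 / 4380.5972 ≈ 0.891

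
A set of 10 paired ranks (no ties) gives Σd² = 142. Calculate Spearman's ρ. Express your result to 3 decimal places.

0.139

ρ = 1 − 6Σd² / [n(n²−1)] = 1 − 6×142 / (10×99)
  = 1 − 852/990 = 1 − 0.8606 ≈ 0.139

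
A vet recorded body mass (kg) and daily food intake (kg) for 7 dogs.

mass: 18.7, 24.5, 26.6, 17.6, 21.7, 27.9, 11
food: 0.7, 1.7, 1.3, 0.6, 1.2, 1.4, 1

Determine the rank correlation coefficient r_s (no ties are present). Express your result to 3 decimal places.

0.786

Rank mass: 3, 5, 6, 2, 4, 7, 1
Rank food: 2, 7, 5, 1, 4, 6, 3
d = rank(mass) − rank(food): 1, -2, 1, 1, 0, 1, -2; Σd² = 12
ρ = 1 − 6Σd² / [n(n²−1)] = 1 − 6×12 / (7×48) = 1 − 72/336 ≈ 0.786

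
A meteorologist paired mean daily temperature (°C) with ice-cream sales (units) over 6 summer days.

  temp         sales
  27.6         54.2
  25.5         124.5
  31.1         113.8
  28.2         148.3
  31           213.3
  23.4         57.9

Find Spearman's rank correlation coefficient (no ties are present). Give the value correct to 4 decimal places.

Rank temp: 3, 2, 6, 4, 5, 1
Rank sales: 1, 4, 3, 5, 6, 2
d = rank(temp) − rank(sales): 2, -2, 3, -1, -1, -1; Σd² = 20
ρ = 1 − 6Σd² / [n(n²−1)] = 1 − 6×20 / (6×35) = 1 − 120/210 ≈ 0.4286

0.4286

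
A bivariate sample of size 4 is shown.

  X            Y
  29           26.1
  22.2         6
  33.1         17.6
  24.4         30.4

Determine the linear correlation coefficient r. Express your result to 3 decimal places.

n = 4, ΣX = 108.7, ΣY = 80.1, ΣX² = 3024.81, ΣY² = 1951.13, ΣXY = 2214.42
nΣXY − ΣXΣY = 8857.68 − 8706.87 = 150.81
nΣX² − (ΣX)² = 12099.24 − 11815.69 = 283.55; nΣY² − (ΣY)² = 7804.52 − 6416.01 = 1388.51
r = 150.81 / √(283.55 × 1388.51) = 150.81 / 627.4647 ≈ 0.240

0.240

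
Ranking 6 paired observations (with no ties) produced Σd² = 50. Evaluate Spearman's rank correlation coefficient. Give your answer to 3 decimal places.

-0.429

ρ = 1 − 6Σd² / [n(n²−1)] = 1 − 6×50 / (6×35)
  = 1 − 300/210 = 1 − 1.4286 ≈ -0.429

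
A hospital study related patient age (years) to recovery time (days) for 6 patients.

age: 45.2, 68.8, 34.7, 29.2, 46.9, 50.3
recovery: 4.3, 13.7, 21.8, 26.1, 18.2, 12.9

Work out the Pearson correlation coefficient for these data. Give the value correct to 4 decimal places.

-0.5497

n = 6, Σx = 275.1, Σy = 97, Σx² = 13562.91, Σy² = 1860.28, Σxy = 4157.95
nΣxy − ΣxΣy = 24947.7 − 26684.7 = -1737
nΣx² − (Σx)² = 81377.46 − 75680.01 = 5697.45; nΣy² − (Σy)² = 11161.68 − 9409 = 1752.68
r = -1737 / √(5697.45 × 1752.68) = -1737 / 3160.0327 ≈ -0.5497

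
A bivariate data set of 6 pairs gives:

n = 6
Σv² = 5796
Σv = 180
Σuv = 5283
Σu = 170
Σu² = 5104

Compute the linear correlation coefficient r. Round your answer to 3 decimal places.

r = (nΣuv − ΣuΣv) / √[(nΣu² − (Σu)²)(nΣv² − (Σv)²)]
Numerator: 6×5283 − 170×180 = 1098
Denominator: √[(30624 − 28900)(34776 − 32400)] = √[1724 × 2376] = 2023.9130
r = 1098 / 2023.9130 ≈ 0.543

0.543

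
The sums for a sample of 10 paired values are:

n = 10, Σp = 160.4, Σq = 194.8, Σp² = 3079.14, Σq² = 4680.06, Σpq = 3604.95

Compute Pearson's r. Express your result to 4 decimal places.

r = (nΣpq − ΣpΣq) / √[(nΣp² − (Σp)²)(nΣq² − (Σq)²)]
Numerator: 10×3604.95 − 160.4×194.8 = 4803.58
Denominator: √[(30791.4 − 25728.16)(46800.6 − 37947.04)] = √[5063.24 × 8853.56] = 6695.3491
r = 4803.58 / 6695.3491 ≈ 0.7175

0.7175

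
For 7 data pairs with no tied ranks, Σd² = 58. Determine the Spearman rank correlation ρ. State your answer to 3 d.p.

-0.036

ρ = 1 − 6Σd² / [n(n²−1)] = 1 − 6×58 / (7×48)
  = 1 − 348/336 = 1 − 1.0357 ≈ -0.036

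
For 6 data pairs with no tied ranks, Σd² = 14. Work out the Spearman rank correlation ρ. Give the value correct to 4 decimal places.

ρ = 1 − 6Σd² / [n(n²−1)] = 1 − 6×14 / (6×35)
  = 1 − 84/210 = 1 − 0.40000 ≈ 0.6000

0.6000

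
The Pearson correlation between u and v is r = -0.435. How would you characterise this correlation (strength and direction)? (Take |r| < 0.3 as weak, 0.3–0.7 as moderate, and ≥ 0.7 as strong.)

moderate negative

r = -0.435 < 0 so the relationship is negative.
|r| = 0.435, which falls in the moderate range.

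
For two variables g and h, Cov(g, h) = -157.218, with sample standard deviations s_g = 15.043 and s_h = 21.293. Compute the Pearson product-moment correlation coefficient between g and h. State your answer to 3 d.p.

-0.491

r = Cov(g,h) / (s_g · s_h) = -157.218 / (15.043 × 21.293)
  = -157.218 / 320.3106 ≈ -0.491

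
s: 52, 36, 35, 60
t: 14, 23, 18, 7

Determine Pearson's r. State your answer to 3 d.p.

n = 4, Σs = 183, Σt = 62, Σs² = 8825, Σt² = 1098, Σst = 2606
nΣst − ΣsΣt = 10424 − 11346 = -922
nΣs² − (Σs)² = 35300 − 33489 = 1811; nΣt² − (Σt)² = 4392 − 3844 = 548
r = -922 / √(1811 × 548) = -922 / 996.2068 ≈ -0.926

-0.926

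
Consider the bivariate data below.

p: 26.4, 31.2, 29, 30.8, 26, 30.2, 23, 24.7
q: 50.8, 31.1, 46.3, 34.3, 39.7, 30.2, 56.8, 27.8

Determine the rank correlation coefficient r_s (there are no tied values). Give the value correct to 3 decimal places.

Rank p: 4, 8, 5, 7, 3, 6, 1, 2
Rank q: 7, 3, 6, 4, 5, 2, 8, 1
d = rank(p) − rank(q): -3, 5, -1, 3, -2, 4, -7, 1; Σd² = 114
ρ = 1 − 6Σd² / [n(n²−1)] = 1 − 6×114 / (8×63) = 1 − 684/504 ≈ -0.357

-0.357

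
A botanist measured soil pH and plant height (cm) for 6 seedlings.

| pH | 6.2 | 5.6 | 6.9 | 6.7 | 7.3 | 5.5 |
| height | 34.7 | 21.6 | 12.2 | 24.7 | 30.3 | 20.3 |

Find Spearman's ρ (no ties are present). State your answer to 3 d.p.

0.200

Rank pH: 3, 2, 5, 4, 6, 1
Rank height: 6, 3, 1, 4, 5, 2
d = rank(pH) − rank(height): -3, -1, 4, 0, 1, -1; Σd² = 28
ρ = 1 − 6Σd² / [n(n²−1)] = 1 − 6×28 / (6×35) = 1 − 168/210 ≈ 0.200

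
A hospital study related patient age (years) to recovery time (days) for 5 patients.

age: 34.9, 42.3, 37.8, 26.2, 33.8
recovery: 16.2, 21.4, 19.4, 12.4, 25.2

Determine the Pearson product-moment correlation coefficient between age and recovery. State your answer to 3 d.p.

n = 5, Σx = 175, Σy = 94.6, Σx² = 6265.02, Σy² = 1885.56, Σxy = 3380.56
nΣxy − ΣxΣy = 16902.8 − 16555 = 347.8
nΣx² − (Σx)² = 31325.1 − 30625 = 700.1; nΣy² − (Σy)² = 9427.8 − 8949.16 = 478.64
r = 347.8 / √(700.1 × 478.64) = 347.8 / 578.8747 ≈ 0.601

0.601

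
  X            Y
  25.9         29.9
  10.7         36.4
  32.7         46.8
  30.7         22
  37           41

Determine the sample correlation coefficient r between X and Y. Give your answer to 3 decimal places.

n = 5, ΣX = 137, ΣY = 176.1, ΣX² = 4166.08, ΣY² = 6574.21, ΣXY = 4886.65
nΣXY − ΣXΣY = 24433.25 − 24125.7 = 307.55
nΣX² − (ΣX)² = 20830.4 − 18769 = 2061.4; nΣY² − (ΣY)² = 32871.05 − 31011.21 = 1859.84
r = 307.55 / √(2061.4 × 1859.84) = 307.55 / 1958.0281 ≈ 0.157

0.157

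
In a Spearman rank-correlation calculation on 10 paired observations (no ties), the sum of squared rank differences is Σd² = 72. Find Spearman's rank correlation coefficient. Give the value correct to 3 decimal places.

ρ = 1 − 6Σd² / [n(n²−1)] = 1 − 6×72 / (10×99)
  = 1 − 432/990 = 1 − 0.4364 ≈ 0.564

0.564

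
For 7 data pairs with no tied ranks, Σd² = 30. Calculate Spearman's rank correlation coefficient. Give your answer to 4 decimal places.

0.4643

ρ = 1 − 6Σd² / [n(n²−1)] = 1 − 6×30 / (7×48)
  = 1 − 180/336 = 1 − 0.53571 ≈ 0.4643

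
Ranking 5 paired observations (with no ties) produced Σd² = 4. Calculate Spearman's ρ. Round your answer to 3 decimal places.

ρ = 1 − 6Σd² / [n(n²−1)] = 1 − 6×4 / (5×24)
  = 1 − 24/120 = 1 − 0.2000 ≈ 0.800

0.800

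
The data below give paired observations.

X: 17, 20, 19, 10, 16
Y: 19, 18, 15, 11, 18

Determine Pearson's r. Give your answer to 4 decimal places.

0.7347

n = 5, ΣX = 82, ΣY = 81, ΣX² = 1406, ΣY² = 1355, ΣXY = 1366
nΣXY − ΣXΣY = 6830 − 6642 = 188
nΣX² − (ΣX)² = 7030 − 6724 = 306; nΣY² − (ΣY)² = 6775 − 6561 = 214
r = 188 / √(306 × 214) = 188 / 255.8984 ≈ 0.7347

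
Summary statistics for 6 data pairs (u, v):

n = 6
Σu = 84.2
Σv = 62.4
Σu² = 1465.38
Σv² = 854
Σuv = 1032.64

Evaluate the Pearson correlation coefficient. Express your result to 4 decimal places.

0.6507

r = (nΣuv − ΣuΣv) / √[(nΣu² − (Σu)²)(nΣv² − (Σv)²)]
Numerator: 6×1032.64 − 84.2×62.4 = 941.76
Denominator: √[(8792.28 − 7089.64)(5124 − 3893.76)] = √[1702.64 × 1230.24] = 1447.2926
r = 941.76 / 1447.2926 ≈ 0.6507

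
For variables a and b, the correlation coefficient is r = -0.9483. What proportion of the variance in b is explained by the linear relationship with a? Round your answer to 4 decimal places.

r² = (-0.9483)² = 0.8993

0.8993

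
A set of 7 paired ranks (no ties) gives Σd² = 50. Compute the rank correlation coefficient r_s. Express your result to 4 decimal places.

ρ = 1 − 6Σd² / [n(n²−1)] = 1 − 6×50 / (7×48)
  = 1 − 300/336 = 1 − 0.89286 ≈ 0.1071

0.1071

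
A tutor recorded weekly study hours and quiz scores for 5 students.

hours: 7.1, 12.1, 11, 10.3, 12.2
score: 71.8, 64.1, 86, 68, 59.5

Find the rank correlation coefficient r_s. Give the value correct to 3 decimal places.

Rank hours: 1, 4, 3, 2, 5
Rank score: 4, 2, 5, 3, 1
d = rank(hours) − rank(score): -3, 2, -2, -1, 4; Σd² = 34
ρ = 1 − 6Σd² / [n(n²−1)] = 1 − 6×34 / (5×24) = 1 − 204/120 ≈ -0.700

-0.700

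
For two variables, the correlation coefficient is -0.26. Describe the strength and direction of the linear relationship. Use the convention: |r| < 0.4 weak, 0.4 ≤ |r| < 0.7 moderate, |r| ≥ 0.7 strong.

weak negative

r = -0.26 < 0 so the relationship is negative.
|r| = 0.26, which falls in the weak range.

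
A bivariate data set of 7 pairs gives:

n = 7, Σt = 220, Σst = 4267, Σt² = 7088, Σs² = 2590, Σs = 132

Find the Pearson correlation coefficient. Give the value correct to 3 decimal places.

r = (nΣst − ΣsΣt) / √[(nΣs² − (Σs)²)(nΣt² − (Σt)²)]
Numerator: 7×4267 − 132×220 = 829
Denominator: √[(18130 − 17424)(49616 − 48400)] = √[706 × 1216] = 926.5506
r = 829 / 926.5506 ≈ 0.895

0.895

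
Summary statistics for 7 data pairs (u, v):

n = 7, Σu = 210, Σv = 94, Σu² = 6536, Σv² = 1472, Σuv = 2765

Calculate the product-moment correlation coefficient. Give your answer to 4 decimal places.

r = (nΣuv − ΣuΣv) / √[(nΣu² − (Σu)²)(nΣv² − (Σv)²)]
Numerator: 7×2765 − 210×94 = -385
Denominator: √[(45752 − 44100)(10304 − 8836)] = √[1652 × 1468] = 1557.2848
r = -385 / 1557.2848 ≈ -0.2472

-0.2472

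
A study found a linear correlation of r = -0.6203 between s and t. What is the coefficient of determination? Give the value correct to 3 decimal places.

0.385

r² = (-0.6203)² = 0.385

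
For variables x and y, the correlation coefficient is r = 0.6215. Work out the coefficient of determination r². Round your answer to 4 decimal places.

0.3863

r² = (0.6215)² = 0.3863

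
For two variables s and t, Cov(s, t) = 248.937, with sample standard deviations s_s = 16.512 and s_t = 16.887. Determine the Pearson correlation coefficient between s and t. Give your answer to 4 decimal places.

0.8928

r = Cov(s,t) / (s_s · s_t) = 248.937 / (16.512 × 16.887)
  = 248.937 / 278.8381 ≈ 0.8928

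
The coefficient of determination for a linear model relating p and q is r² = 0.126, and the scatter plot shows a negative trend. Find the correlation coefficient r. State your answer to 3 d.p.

|r| = √0.126 = 0.355
The association is negative, so r = −0.355.

-0.355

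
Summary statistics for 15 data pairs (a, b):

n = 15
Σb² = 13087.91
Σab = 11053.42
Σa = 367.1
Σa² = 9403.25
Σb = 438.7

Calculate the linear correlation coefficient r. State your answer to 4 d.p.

r = (nΣab − ΣaΣb) / √[(nΣa² − (Σa)²)(nΣb² − (Σb)²)]
Numerator: 15×11053.42 − 367.1×438.7 = 4754.53
Denominator: √[(141048.75 − 134762.41)(196318.65 − 192457.69)] = √[6286.34 × 3860.96] = 4926.5919
r = 4754.53 / 4926.5919 ≈ 0.9651

0.9651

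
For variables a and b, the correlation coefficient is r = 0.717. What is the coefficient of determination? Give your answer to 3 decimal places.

0.514

r² = (0.717)² = 0.514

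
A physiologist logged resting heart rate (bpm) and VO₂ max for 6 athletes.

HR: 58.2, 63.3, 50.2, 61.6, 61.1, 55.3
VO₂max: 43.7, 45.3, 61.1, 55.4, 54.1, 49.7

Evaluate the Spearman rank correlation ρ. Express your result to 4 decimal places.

Rank HR: 3, 6, 1, 5, 4, 2
Rank VO₂max: 1, 2, 6, 5, 4, 3
d = rank(HR) − rank(VO₂max): 2, 4, -5, 0, 0, -1; Σd² = 46
ρ = 1 − 6Σd² / [n(n²−1)] = 1 − 6×46 / (6×35) = 1 − 276/210 ≈ -0.3143

-0.3143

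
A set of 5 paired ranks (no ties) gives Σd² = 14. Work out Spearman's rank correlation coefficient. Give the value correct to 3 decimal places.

0.300

ρ = 1 − 6Σd² / [n(n²−1)] = 1 − 6×14 / (5×24)
  = 1 − 84/120 = 1 − 0.7000 ≈ 0.300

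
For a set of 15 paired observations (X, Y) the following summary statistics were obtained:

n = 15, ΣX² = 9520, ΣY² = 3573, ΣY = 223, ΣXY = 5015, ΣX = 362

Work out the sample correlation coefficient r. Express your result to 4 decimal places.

-0.8160

r = (nΣXY − ΣXΣY) / √[(nΣX² − (ΣX)²)(nΣY² − (ΣY)²)]
Numerator: 15×5015 − 362×223 = -5501
Denominator: √[(142800 − 131044)(53595 − 49729)] = √[11756 × 3866] = 6741.5648
r = -5501 / 6741.5648 ≈ -0.8160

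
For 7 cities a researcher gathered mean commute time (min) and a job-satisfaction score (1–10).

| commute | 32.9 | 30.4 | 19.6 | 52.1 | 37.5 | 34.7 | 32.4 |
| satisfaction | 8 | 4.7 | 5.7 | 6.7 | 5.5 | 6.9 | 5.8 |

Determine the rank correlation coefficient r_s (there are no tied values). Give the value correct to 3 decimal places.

0.357

Rank commute: 4, 2, 1, 7, 6, 5, 3
Rank satisfaction: 7, 1, 3, 5, 2, 6, 4
d = rank(commute) − rank(satisfaction): -3, 1, -2, 2, 4, -1, -1; Σd² = 36
ρ = 1 − 6Σd² / [n(n²−1)] = 1 − 6×36 / (7×48) = 1 − 216/336 ≈ 0.357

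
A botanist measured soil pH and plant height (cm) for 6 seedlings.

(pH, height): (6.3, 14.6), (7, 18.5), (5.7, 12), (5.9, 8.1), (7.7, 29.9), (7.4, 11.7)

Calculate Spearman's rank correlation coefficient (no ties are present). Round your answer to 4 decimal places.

0.5429

Rank pH: 3, 4, 1, 2, 6, 5
Rank height: 4, 5, 3, 1, 6, 2
d = rank(pH) − rank(height): -1, -1, -2, 1, 0, 3; Σd² = 16
ρ = 1 − 6Σd² / [n(n²−1)] = 1 − 6×16 / (6×35) = 1 − 96/210 ≈ 0.5429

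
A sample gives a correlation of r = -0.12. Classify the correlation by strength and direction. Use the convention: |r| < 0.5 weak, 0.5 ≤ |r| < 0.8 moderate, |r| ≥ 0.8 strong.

r = -0.12 < 0 so the relationship is negative.
|r| = 0.12, which falls in the weak range.

weak negative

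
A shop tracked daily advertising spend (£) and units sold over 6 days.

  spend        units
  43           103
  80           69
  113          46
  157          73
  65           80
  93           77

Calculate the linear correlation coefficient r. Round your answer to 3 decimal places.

-0.592

n = 6, Σx = 551, Σy = 448, Σx² = 58541, Σy² = 35144, Σxy = 38969
nΣxy − ΣxΣy = 233814 − 246848 = -13034
nΣx² − (Σx)² = 351246 − 303601 = 47645; nΣy² − (Σy)² = 210864 − 200704 = 10160
r = -13034 / √(47645 × 10160) = -13034 / 22001.6636 ≈ -0.592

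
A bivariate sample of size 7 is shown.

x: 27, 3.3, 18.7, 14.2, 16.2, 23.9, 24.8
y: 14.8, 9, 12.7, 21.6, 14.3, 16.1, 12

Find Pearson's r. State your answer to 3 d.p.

0.253

n = 7, Σx = 128.1, Σy = 100.5, Σx² = 2739.91, Σy² = 1535.59, Σxy = 1887.56
nΣxy − ΣxΣy = 13212.92 − 12874.05 = 338.87
nΣx² − (Σx)² = 19179.37 − 16409.61 = 2769.76; nΣy² − (Σy)² = 10749.13 − 10100.25 = 648.88
r = 338.87 / √(2769.76 × 648.88) = 338.87 / 1340.6125 ≈ 0.253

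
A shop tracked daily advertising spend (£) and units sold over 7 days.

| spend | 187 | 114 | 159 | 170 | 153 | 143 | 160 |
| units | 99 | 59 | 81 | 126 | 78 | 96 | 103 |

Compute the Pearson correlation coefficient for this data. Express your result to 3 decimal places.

0.710

n = 7, Σx = 1086, Σy = 642, Σx² = 171604, Σy² = 61628, Σxy = 101680
nΣxy − ΣxΣy = 711760 − 697212 = 14548
nΣx² − (Σx)² = 1201228 − 1179396 = 21832; nΣy² − (Σy)² = 431396 − 412164 = 19232
r = 14548 / √(21832 × 19232) = 14548 / 20490.8034 ≈ 0.710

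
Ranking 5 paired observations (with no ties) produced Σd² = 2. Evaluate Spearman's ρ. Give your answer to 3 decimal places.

0.900

ρ = 1 − 6Σd² / [n(n²−1)] = 1 − 6×2 / (5×24)
  = 1 − 12/120 = 1 − 0.1000 ≈ 0.900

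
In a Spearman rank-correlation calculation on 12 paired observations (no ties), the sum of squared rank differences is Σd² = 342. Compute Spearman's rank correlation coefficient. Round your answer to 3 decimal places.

ρ = 1 − 6Σd² / [n(n²−1)] = 1 − 6×342 / (12×143)
  = 1 − 2052/1716 = 1 − 1.1958 ≈ -0.196

-0.196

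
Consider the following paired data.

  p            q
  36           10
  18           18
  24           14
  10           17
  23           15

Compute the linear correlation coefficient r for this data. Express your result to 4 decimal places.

-0.9111

n = 5, Σp = 111, Σq = 74, Σp² = 2825, Σq² = 1134, Σpq = 1535
nΣpq − ΣpΣq = 7675 − 8214 = -539
nΣp² − (Σp)² = 14125 − 12321 = 1804; nΣq² − (Σq)² = 5670 − 5476 = 194
r = -539 / √(1804 × 194) = -539 / 591.5877 ≈ -0.9111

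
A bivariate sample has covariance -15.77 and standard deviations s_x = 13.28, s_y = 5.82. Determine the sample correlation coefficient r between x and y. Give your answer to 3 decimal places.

r = Cov(x,y) / (s_x · s_y) = -15.77 / (13.28 × 5.82)
  = -15.77 / 77.2896 ≈ -0.204

-0.204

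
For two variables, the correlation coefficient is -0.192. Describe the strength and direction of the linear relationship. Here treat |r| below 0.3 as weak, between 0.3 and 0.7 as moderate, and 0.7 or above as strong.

weak negative

r = -0.192 < 0 so the relationship is negative.
|r| = 0.192, which falls in the weak range.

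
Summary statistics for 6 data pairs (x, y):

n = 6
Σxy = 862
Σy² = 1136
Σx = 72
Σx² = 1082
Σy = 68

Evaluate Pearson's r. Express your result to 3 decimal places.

0.163

r = (nΣxy − ΣxΣy) / √[(nΣx² − (Σx)²)(nΣy² − (Σy)²)]
Numerator: 6×862 − 72×68 = 276
Denominator: √[(6492 − 5184)(6816 − 4624)] = √[1308 × 2192] = 1693.2619
r = 276 / 1693.2619 ≈ 0.163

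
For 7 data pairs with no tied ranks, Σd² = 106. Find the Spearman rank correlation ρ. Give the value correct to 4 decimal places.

ρ = 1 − 6Σd² / [n(n²−1)] = 1 − 6×106 / (7×48)
  = 1 − 636/336 = 1 − 1.89286 ≈ -0.8929

-0.8929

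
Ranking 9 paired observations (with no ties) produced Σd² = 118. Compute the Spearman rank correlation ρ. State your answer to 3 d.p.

0.017

ρ = 1 − 6Σd² / [n(n²−1)] = 1 − 6×118 / (9×80)
  = 1 − 708/720 = 1 − 0.9833 ≈ 0.017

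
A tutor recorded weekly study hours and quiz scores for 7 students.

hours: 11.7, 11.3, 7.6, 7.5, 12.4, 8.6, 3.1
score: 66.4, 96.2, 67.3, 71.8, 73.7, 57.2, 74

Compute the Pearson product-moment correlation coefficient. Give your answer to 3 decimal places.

0.204

n = 7, Σx = 62.2, Σy = 506.6, Σx² = 615.92, Σy² = 37527.46, Σxy = 4549.12
nΣxy − ΣxΣy = 31843.84 − 31510.52 = 333.32
nΣx² − (Σx)² = 4311.44 − 3868.84 = 442.6; nΣy² − (Σy)² = 262692.22 − 256643.56 = 6048.66
r = 333.32 / √(442.6 × 6048.66) = 333.32 / 1636.1959 ≈ 0.204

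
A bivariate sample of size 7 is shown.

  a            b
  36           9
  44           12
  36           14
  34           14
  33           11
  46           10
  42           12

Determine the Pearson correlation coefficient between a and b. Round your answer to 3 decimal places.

n = 7, Σa = 271, Σb = 82, Σa² = 10653, Σb² = 982, Σab = 3159
nΣab − ΣaΣb = 22113 − 22222 = -109
nΣa² − (Σa)² = 74571 − 73441 = 1130; nΣb² − (Σb)² = 6874 − 6724 = 150
r = -109 / √(1130 × 150) = -109 / 411.7038 ≈ -0.265

-0.265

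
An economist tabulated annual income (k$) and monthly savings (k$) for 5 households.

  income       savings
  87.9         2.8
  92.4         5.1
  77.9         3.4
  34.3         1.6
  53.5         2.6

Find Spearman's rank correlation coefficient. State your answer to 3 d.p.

0.900

Rank income: 4, 5, 3, 1, 2
Rank savings: 3, 5, 4, 1, 2
d = rank(income) − rank(savings): 1, 0, -1, 0, 0; Σd² = 2
ρ = 1 − 6Σd² / [n(n²−1)] = 1 − 6×2 / (5×24) = 1 − 12/120 ≈ 0.900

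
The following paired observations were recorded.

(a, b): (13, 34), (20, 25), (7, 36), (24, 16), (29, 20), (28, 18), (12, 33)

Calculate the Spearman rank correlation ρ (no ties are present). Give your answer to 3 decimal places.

Rank a: 3, 4, 1, 5, 7, 6, 2
Rank b: 6, 4, 7, 1, 3, 2, 5
d = rank(a) − rank(b): -3, 0, -6, 4, 4, 4, -3; Σd² = 102
ρ = 1 − 6Σd² / [n(n²−1)] = 1 − 6×102 / (7×48) = 1 − 612/336 ≈ -0.821

-0.821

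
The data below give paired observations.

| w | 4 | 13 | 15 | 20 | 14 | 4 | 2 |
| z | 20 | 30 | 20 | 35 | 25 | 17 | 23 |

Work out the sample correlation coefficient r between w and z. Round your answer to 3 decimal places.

0.709

n = 7, Σw = 72, Σz = 170, Σw² = 1026, Σz² = 4368, Σwz = 1934
nΣwz − ΣwΣz = 13538 − 12240 = 1298
nΣw² − (Σw)² = 7182 − 5184 = 1998; nΣz² − (Σz)² = 30576 − 28900 = 1676
r = 1298 / √(1998 × 1676) = 1298 / 1829.9311 ≈ 0.709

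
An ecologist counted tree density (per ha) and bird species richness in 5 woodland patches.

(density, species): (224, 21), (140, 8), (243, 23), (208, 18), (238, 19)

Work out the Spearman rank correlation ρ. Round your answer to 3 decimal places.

Rank density: 3, 1, 5, 2, 4
Rank species: 4, 1, 5, 2, 3
d = rank(density) − rank(species): -1, 0, 0, 0, 1; Σd² = 2
ρ = 1 − 6Σd² / [n(n²−1)] = 1 − 6×2 / (5×24) = 1 − 12/120 ≈ 0.900

0.900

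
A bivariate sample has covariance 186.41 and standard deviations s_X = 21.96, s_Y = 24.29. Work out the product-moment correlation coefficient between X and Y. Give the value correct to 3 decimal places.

r = Cov(X,Y) / (s_X · s_Y) = 186.41 / (21.96 × 24.29)
  = 186.41 / 533.4084 ≈ 0.349

0.349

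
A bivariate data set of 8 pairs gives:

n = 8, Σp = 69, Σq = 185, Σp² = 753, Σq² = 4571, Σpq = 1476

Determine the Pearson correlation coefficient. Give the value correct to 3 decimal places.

-0.556

r = (nΣpq − ΣpΣq) / √[(nΣp² − (Σp)²)(nΣq² − (Σq)²)]
Numerator: 8×1476 − 69×185 = -957
Denominator: √[(6024 − 4761)(36568 − 34225)] = √[1263 × 2343] = 1720.2352
r = -957 / 1720.2352 ≈ -0.556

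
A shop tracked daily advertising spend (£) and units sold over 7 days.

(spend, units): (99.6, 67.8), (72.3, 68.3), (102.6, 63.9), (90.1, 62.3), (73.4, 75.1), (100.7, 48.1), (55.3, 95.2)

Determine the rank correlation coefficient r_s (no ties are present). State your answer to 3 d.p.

Rank spend: 5, 2, 7, 4, 3, 6, 1
Rank units: 4, 5, 3, 2, 6, 1, 7
d = rank(spend) − rank(units): 1, -3, 4, 2, -3, 5, -6; Σd² = 100
ρ = 1 − 6Σd² / [n(n²−1)] = 1 − 6×100 / (7×48) = 1 − 600/336 ≈ -0.786

-0.786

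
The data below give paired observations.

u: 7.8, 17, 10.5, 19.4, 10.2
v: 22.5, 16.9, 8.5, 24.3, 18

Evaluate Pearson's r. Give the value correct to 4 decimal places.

0.2977

n = 5, Σu = 64.9, Σv = 90.2, Σu² = 940.49, Σv² = 1778.6, Σuv = 1207.07
nΣuv − ΣuΣv = 6035.35 − 5853.98 = 181.37
nΣu² − (Σu)² = 4702.45 − 4212.01 = 490.44; nΣv² − (Σv)² = 8893 − 8136.04 = 756.96
r = 181.37 / √(490.44 × 756.96) = 181.37 / 609.2975 ≈ 0.2977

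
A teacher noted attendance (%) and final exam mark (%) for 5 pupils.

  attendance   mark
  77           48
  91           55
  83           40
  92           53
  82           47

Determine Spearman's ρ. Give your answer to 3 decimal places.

Rank attendance: 1, 4, 3, 5, 2
Rank mark: 3, 5, 1, 4, 2
d = rank(attendance) − rank(mark): -2, -1, 2, 1, 0; Σd² = 10
ρ = 1 − 6Σd² / [n(n²−1)] = 1 − 6×10 / (5×24) = 1 − 60/120 ≈ 0.500

0.500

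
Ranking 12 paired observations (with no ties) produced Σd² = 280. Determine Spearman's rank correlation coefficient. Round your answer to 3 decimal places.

ρ = 1 − 6Σd² / [n(n²−1)] = 1 − 6×280 / (12×143)
  = 1 − 1680/1716 = 1 − 0.9790 ≈ 0.021

0.021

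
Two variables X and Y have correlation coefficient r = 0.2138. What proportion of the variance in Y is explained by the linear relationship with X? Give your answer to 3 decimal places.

0.046

r² = (0.2138)² = 0.046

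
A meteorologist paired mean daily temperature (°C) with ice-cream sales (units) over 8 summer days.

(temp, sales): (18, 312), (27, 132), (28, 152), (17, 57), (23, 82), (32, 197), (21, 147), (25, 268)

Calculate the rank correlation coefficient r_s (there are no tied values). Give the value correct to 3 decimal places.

0.262

Rank temp: 2, 6, 7, 1, 4, 8, 3, 5
Rank sales: 8, 3, 5, 1, 2, 6, 4, 7
d = rank(temp) − rank(sales): -6, 3, 2, 0, 2, 2, -1, -2; Σd² = 62
ρ = 1 − 6Σd² / [n(n²−1)] = 1 − 6×62 / (8×63) = 1 − 372/504 ≈ 0.262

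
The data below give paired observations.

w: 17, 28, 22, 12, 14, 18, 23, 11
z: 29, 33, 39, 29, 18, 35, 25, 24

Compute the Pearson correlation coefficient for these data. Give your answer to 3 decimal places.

0.503

n = 8, Σw = 145, Σz = 232, Σw² = 2871, Σz² = 7042, Σwz = 4344
nΣwz − ΣwΣz = 34752 − 33640 = 1112
nΣw² − (Σw)² = 22968 − 21025 = 1943; nΣz² − (Σz)² = 56336 − 53824 = 2512
r = 1112 / √(1943 × 2512) = 1112 / 2209.2569 ≈ 0.503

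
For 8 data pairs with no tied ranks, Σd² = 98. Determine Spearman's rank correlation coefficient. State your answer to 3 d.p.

-0.167

ρ = 1 − 6Σd² / [n(n²−1)] = 1 − 6×98 / (8×63)
  = 1 − 588/504 = 1 − 1.1667 ≈ -0.167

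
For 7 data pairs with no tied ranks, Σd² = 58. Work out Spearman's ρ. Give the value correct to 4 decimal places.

ρ = 1 − 6Σd² / [n(n²−1)] = 1 − 6×58 / (7×48)
  = 1 − 348/336 = 1 − 1.03571 ≈ -0.0357

-0.0357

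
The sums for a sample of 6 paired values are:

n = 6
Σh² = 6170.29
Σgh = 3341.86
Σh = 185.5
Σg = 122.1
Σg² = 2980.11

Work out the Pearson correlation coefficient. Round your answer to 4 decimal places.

-0.9326

r = (nΣgh − ΣgΣh) / √[(nΣg² − (Σg)²)(nΣh² − (Σh)²)]
Numerator: 6×3341.86 − 122.1×185.5 = -2598.39
Denominator: √[(17880.66 − 14908.41)(37021.74 − 34410.25)] = √[2972.25 × 2611.49] = 2786.0368
r = -2598.39 / 2786.0368 ≈ -0.9326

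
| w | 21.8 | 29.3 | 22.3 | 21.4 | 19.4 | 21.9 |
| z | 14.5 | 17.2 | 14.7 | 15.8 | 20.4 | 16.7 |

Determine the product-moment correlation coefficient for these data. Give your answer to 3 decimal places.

-0.135

n = 6, Σw = 136.1, Σz = 99.3, Σw² = 3144.95, Σz² = 1666.87, Σwz = 2247.48
nΣwz − ΣwΣz = 13484.88 − 13514.73 = -29.85
nΣw² − (Σw)² = 18869.7 − 18523.21 = 346.49; nΣz² − (Σz)² = 10001.22 − 9860.49 = 140.73
r = -29.85 / √(346.49 × 140.73) = -29.85 / 220.8201 ≈ -0.135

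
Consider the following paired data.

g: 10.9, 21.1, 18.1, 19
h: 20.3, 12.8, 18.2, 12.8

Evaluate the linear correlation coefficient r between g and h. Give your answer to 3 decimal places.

n = 4, Σg = 69.1, Σh = 64.1, Σg² = 1252.63, Σh² = 1071.01, Σgh = 1063.97
nΣgh − ΣgΣh = 4255.88 − 4429.31 = -173.43
nΣg² − (Σg)² = 5010.52 − 4774.81 = 235.71; nΣh² − (Σh)² = 4284.04 − 4108.81 = 175.23
r = -173.43 / √(235.71 × 175.23) = -173.43 / 203.2325 ≈ -0.853

-0.853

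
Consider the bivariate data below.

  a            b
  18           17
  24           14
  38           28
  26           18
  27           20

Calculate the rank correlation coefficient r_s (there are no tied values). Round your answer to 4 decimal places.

Rank a: 1, 2, 5, 3, 4
Rank b: 2, 1, 5, 3, 4
d = rank(a) − rank(b): -1, 1, 0, 0, 0; Σd² = 2
ρ = 1 − 6Σd² / [n(n²−1)] = 1 − 6×2 / (5×24) = 1 − 12/120 ≈ 0.9000

0.9000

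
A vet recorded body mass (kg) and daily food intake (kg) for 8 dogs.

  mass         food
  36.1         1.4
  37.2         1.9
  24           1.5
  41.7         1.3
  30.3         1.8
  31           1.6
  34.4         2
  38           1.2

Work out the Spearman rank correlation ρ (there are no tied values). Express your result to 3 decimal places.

Rank mass: 5, 6, 1, 8, 2, 3, 4, 7
Rank food: 3, 7, 4, 2, 6, 5, 8, 1
d = rank(mass) − rank(food): 2, -1, -3, 6, -4, -2, -4, 6; Σd² = 122
ρ = 1 − 6Σd² / [n(n²−1)] = 1 − 6×122 / (8×63) = 1 − 732/504 ≈ -0.452

-0.452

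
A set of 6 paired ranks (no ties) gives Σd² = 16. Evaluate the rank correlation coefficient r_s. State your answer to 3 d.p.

0.543

ρ = 1 − 6Σd² / [n(n²−1)] = 1 − 6×16 / (6×35)
  = 1 − 96/210 = 1 − 0.4571 ≈ 0.543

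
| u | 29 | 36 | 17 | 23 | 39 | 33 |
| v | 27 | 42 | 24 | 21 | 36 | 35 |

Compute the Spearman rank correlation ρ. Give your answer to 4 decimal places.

Rank u: 3, 5, 1, 2, 6, 4
Rank v: 3, 6, 2, 1, 5, 4
d = rank(u) − rank(v): 0, -1, -1, 1, 1, 0; Σd² = 4
ρ = 1 − 6Σd² / [n(n²−1)] = 1 − 6×4 / (6×35) = 1 − 24/210 ≈ 0.8857

0.8857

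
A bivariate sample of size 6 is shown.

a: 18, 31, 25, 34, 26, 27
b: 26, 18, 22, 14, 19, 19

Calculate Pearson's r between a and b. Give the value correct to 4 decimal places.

n = 6, Σa = 161, Σb = 118, Σa² = 4471, Σb² = 2402, Σab = 3059
nΣab − ΣaΣb = 18354 − 18998 = -644
nΣa² − (Σa)² = 26826 − 25921 = 905; nΣb² − (Σb)² = 14412 − 13924 = 488
r = -644 / √(905 × 488) = -644 / 664.5600 ≈ -0.9691

-0.9691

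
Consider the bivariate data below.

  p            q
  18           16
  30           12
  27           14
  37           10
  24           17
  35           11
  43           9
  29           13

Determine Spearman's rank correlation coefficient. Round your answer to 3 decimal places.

-0.976

Rank p: 1, 5, 3, 7, 2, 6, 8, 4
Rank q: 7, 4, 6, 2, 8, 3, 1, 5
d = rank(p) − rank(q): -6, 1, -3, 5, -6, 3, 7, -1; Σd² = 166
ρ = 1 − 6Σd² / [n(n²−1)] = 1 − 6×166 / (8×63) = 1 − 996/504 ≈ -0.976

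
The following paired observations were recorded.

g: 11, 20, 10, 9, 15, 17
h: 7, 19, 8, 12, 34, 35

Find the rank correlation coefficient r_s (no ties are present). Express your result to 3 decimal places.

0.600

Rank g: 3, 6, 2, 1, 4, 5
Rank h: 1, 4, 2, 3, 5, 6
d = rank(g) − rank(h): 2, 2, 0, -2, -1, -1; Σd² = 14
ρ = 1 − 6Σd² / [n(n²−1)] = 1 − 6×14 / (6×35) = 1 − 84/210 ≈ 0.600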